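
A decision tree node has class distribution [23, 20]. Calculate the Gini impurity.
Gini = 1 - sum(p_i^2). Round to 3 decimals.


Total = 43. Proportions: 23/43, 20/43. sum(p_i^2) = 0.5024. Gini = 1 - 0.5024 = 0.4976, which rounds to 0.498.

0.498


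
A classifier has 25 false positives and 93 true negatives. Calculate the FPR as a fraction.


FPR = FP / (FP + TN) = 25 / 118 = 25/118.

25/118


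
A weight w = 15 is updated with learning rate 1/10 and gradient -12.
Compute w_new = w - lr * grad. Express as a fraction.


w_new = 15 - 1/10 * -12 = 15 - -6/5 = 81/5.

81/5


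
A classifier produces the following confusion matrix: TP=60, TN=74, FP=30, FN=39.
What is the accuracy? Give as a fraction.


Accuracy = (TP + TN) / (TP + TN + FP + FN) = (60 + 74) / 203 = 134/203.

134/203


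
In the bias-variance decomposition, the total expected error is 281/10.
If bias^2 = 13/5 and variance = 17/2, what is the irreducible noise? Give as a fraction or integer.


Total error = bias^2 + variance + irreducible noise. So irreducible noise = 281/10 - 13/5 - 17/2 = 17.

17


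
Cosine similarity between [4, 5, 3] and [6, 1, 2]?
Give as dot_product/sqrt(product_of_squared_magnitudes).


dot = 35. |a|^2 = 50, |b|^2 = 41. cos = 35/sqrt(2050).

35/sqrt(2050)


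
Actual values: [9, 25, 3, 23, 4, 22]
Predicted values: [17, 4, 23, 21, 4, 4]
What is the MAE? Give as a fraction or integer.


MAE = (1/6) * (|9-17|=8 + |25-4|=21 + |3-23|=20 + |23-21|=2 + |4-4|=0 + |22-4|=18). Sum = 69. MAE = 23/2.

23/2


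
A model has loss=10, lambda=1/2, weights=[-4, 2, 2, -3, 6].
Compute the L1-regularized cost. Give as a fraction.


L1 norm = sum(|w|) = 17. J = 10 + 1/2 * 17 = 37/2.

37/2


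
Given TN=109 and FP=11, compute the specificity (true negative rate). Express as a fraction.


Specificity = TN / (TN + FP) = 109 / 120 = 109/120.

109/120


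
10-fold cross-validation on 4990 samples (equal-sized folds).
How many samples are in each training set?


Each validation fold has 4990/10 = 499 samples. Training set = 4990 - 499 = 4491.

4491


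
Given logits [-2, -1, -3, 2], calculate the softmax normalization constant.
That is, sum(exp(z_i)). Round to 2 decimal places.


Denom = e^-2=0.1353 + e^-1=0.3679 + e^-3=0.0498 + e^2=7.3891. Sum = 7.9421, which rounds to 7.94.

7.94


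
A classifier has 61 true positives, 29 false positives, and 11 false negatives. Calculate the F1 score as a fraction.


Precision = 61/90 = 61/90. Recall = 61/72 = 61/72. F1 = 2*P*R/(P+R) = 61/81.

61/81


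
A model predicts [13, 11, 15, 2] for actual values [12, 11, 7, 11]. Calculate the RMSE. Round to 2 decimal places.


MSE = 36.5000. RMSE = sqrt(36.5000) = 6.04.

6.04


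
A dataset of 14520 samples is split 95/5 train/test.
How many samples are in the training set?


Test set = 14520 * 5% = 726. Training set = 14520 - 726 = 13794.

13794


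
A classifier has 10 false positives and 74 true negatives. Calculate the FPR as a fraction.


FPR = FP / (FP + TN) = 10 / 84 = 5/42.

5/42


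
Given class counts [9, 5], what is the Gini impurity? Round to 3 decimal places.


Total = 14. Proportions: 9/14, 5/14. sum(p_i^2) = 0.5408. Gini = 1 - 0.5408 = 0.4592, which rounds to 0.459.

0.459


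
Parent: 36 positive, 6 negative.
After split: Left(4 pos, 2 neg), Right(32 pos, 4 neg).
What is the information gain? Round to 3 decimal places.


H(parent) = 0.5917. H(left) = 0.9183, H(right) = 0.5033. Weighted = (6/42)*0.9183 + (36/42)*0.5033 = 0.5626. IG = 0.5917 - 0.5626 = 0.0291, which rounds to 0.029.

0.029


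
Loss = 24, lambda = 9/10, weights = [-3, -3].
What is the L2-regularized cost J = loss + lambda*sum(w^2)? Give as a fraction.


L2 sq norm = sum(w^2) = 18. J = 24 + 9/10 * 18 = 201/5.

201/5


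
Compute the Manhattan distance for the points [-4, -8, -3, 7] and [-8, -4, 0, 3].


d = sum of absolute differences: |-4--8|=4 + |-8--4|=4 + |-3-0|=3 + |7-3|=4 = 15.

15


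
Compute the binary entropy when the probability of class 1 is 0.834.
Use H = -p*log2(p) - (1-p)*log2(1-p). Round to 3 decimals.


H = -0.834*log2(0.834) - 0.166*log2(0.166) = 0.648.

0.648


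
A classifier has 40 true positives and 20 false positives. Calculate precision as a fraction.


Precision = TP / (TP + FP) = 40 / 60 = 2/3.

2/3


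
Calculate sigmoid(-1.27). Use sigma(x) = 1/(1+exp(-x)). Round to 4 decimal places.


sigma(-1.27) = 1/(1+e^(1.27)) = 1/(1+3.560853) = 1/4.560853 = 0.2193.

0.2193


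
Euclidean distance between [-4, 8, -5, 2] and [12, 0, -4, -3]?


d = sqrt(sum of squared differences). (-4-12)^2=256, (8-0)^2=64, (-5--4)^2=1, (2--3)^2=25. Sum = 346.

sqrt(346)


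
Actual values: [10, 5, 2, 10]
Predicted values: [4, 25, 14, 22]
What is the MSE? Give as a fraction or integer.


MSE = (1/4) * ((10-4)^2=36 + (5-25)^2=400 + (2-14)^2=144 + (10-22)^2=144). Sum = 724. MSE = 181.

181


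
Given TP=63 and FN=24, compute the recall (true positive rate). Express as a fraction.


Recall = TP / (TP + FN) = 63 / 87 = 21/29.

21/29


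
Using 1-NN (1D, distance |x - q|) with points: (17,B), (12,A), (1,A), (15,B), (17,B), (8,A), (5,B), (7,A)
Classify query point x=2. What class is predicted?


Distances: |17-2|=15, |12-2|=10, |1-2|=1, |15-2|=13, |17-2|=15, |8-2|=6, |5-2|=3, |7-2|=5. 1 nearest: (1,A). Counts: {'A': 1}. Majority class: A.

A


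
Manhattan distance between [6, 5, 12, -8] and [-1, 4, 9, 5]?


d = sum of absolute differences: |6--1|=7 + |5-4|=1 + |12-9|=3 + |-8-5|=13 = 24.

24


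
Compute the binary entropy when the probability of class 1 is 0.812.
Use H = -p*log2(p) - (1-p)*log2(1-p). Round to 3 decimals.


H = -0.812*log2(0.812) - 0.188*log2(0.188) = 0.697.

0.697


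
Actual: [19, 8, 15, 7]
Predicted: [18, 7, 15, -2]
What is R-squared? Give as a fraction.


Mean(y) = 49/4. SS_res = 83. SS_tot = 395/4. R^2 = 1 - 83/(395/4) = 63/395.

63/395


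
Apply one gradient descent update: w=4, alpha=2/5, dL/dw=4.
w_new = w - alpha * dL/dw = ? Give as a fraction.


w_new = 4 - 2/5 * 4 = 4 - 8/5 = 12/5.

12/5


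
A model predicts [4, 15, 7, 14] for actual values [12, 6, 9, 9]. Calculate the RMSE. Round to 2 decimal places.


MSE = 43.5000. RMSE = sqrt(43.5000) = 6.60.

6.60


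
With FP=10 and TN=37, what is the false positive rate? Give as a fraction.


FPR = FP / (FP + TN) = 10 / 47 = 10/47.

10/47


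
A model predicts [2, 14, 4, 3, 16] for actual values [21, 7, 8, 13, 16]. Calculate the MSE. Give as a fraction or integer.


MSE = (1/5) * ((21-2)^2=361 + (7-14)^2=49 + (8-4)^2=16 + (13-3)^2=100 + (16-16)^2=0). Sum = 526. MSE = 526/5.

526/5


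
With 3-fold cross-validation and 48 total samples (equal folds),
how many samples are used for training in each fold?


Each validation fold has 48/3 = 16 samples. Training set = 48 - 16 = 32.

32


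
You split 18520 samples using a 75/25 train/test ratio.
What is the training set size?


Test set = 18520 * 25% = 4630. Training set = 18520 - 4630 = 13890.

13890


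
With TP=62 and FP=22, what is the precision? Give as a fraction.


Precision = TP / (TP + FP) = 62 / 84 = 31/42.

31/42


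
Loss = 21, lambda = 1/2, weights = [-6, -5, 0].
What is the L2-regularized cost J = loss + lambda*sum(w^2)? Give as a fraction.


L2 sq norm = sum(w^2) = 61. J = 21 + 1/2 * 61 = 103/2.

103/2


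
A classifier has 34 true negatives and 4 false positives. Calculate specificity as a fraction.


Specificity = TN / (TN + FP) = 34 / 38 = 17/19.

17/19


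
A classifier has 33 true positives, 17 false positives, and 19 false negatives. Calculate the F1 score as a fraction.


Precision = 33/50 = 33/50. Recall = 33/52 = 33/52. F1 = 2*P*R/(P+R) = 11/17.

11/17


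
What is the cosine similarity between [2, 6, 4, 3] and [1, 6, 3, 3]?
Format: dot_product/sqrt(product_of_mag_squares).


dot = 59. |a|^2 = 65, |b|^2 = 55. cos = 59/sqrt(3575).

59/sqrt(3575)


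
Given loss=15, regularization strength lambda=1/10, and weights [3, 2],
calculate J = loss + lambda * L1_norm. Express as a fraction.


L1 norm = sum(|w|) = 5. J = 15 + 1/10 * 5 = 31/2.

31/2


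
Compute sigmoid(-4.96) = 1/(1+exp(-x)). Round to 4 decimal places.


sigma(-4.96) = 1/(1+e^(4.96)) = 1/(1+142.593796) = 1/143.593796 = 0.0070.

0.0070


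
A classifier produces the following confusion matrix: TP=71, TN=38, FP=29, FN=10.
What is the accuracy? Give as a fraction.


Accuracy = (TP + TN) / (TP + TN + FP + FN) = (71 + 38) / 148 = 109/148.

109/148


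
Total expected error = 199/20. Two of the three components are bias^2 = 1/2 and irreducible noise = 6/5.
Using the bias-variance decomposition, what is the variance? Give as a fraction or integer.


Total error = bias^2 + variance + irreducible noise. So variance = 199/20 - 1/2 - 6/5 = 33/4.

33/4


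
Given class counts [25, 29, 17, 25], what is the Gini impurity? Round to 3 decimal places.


Total = 96. Proportions: 25/96, 29/96, 17/96, 25/96. sum(p_i^2) = 0.2582. Gini = 1 - 0.2582 = 0.7418, which rounds to 0.742.

0.742


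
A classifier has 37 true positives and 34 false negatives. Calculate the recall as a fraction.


Recall = TP / (TP + FN) = 37 / 71 = 37/71.

37/71


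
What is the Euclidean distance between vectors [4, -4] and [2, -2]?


d = sqrt(sum of squared differences). (4-2)^2=4, (-4--2)^2=4. Sum = 8.

sqrt(8)


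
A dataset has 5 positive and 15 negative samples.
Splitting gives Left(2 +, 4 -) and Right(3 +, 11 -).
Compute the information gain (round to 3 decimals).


H(parent) = 0.8113. H(left) = 0.9183, H(right) = 0.7496. Weighted = (6/20)*0.9183 + (14/20)*0.7496 = 0.8002. IG = 0.8113 - 0.8002 = 0.0111, which rounds to 0.011.

0.011


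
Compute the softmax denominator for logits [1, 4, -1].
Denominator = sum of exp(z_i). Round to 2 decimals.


Denom = e^1=2.7183 + e^4=54.5982 + e^-1=0.3679. Sum = 57.6844, which rounds to 57.68.

57.68


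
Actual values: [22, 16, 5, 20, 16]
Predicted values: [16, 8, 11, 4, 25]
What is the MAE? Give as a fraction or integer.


MAE = (1/5) * (|22-16|=6 + |16-8|=8 + |5-11|=6 + |20-4|=16 + |16-25|=9). Sum = 45. MAE = 9.

9


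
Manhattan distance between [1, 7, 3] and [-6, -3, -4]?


d = sum of absolute differences: |1--6|=7 + |7--3|=10 + |3--4|=7 = 24.

24


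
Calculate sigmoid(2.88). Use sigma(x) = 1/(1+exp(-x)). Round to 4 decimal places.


sigma(2.88) = 1/(1+e^(-2.88)) = 1/(1+0.056135) = 1/1.056135 = 0.9468.

0.9468


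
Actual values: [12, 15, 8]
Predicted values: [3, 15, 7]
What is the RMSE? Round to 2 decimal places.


MSE = 27.3333. RMSE = sqrt(27.3333) = 5.23.

5.23


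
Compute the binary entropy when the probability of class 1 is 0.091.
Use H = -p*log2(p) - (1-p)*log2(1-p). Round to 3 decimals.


H = -0.091*log2(0.091) - 0.909*log2(0.909) = 0.440.

0.440


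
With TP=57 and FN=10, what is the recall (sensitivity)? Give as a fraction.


Recall = TP / (TP + FN) = 57 / 67 = 57/67.

57/67


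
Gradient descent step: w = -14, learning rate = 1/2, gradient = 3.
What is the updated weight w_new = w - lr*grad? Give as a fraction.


w_new = -14 - 1/2 * 3 = -14 - 3/2 = -31/2.

-31/2


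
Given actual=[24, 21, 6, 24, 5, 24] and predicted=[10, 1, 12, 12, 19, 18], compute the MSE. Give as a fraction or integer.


MSE = (1/6) * ((24-10)^2=196 + (21-1)^2=400 + (6-12)^2=36 + (24-12)^2=144 + (5-19)^2=196 + (24-18)^2=36). Sum = 1008. MSE = 168.

168


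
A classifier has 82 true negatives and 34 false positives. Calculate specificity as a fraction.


Specificity = TN / (TN + FP) = 82 / 116 = 41/58.

41/58


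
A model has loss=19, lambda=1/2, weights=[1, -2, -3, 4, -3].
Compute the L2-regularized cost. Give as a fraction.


L2 sq norm = sum(w^2) = 39. J = 19 + 1/2 * 39 = 77/2.

77/2


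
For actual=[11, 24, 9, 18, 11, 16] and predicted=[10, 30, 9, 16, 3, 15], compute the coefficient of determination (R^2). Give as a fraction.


Mean(y) = 89/6. SS_res = 106. SS_tot = 953/6. R^2 = 1 - 106/(953/6) = 317/953.

317/953


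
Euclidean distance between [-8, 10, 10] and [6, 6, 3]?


d = sqrt(sum of squared differences). (-8-6)^2=196, (10-6)^2=16, (10-3)^2=49. Sum = 261.

sqrt(261)


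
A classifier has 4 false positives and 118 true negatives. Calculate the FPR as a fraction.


FPR = FP / (FP + TN) = 4 / 122 = 2/61.

2/61


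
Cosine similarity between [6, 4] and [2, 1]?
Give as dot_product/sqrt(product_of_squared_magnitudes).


dot = 16. |a|^2 = 52, |b|^2 = 5. cos = 16/sqrt(260).

16/sqrt(260)


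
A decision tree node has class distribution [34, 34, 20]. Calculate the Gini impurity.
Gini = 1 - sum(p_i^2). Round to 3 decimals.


Total = 88. Proportions: 34/88, 34/88, 20/88. sum(p_i^2) = 0.3502. Gini = 1 - 0.3502 = 0.6498, which rounds to 0.650.

0.650


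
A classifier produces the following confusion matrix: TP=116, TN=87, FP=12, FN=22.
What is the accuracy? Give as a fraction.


Accuracy = (TP + TN) / (TP + TN + FP + FN) = (116 + 87) / 237 = 203/237.

203/237


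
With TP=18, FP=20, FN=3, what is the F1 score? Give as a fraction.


Precision = 18/38 = 9/19. Recall = 18/21 = 6/7. F1 = 2*P*R/(P+R) = 36/59.

36/59


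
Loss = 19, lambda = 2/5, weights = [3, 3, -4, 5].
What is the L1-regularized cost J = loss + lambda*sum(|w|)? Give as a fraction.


L1 norm = sum(|w|) = 15. J = 19 + 2/5 * 15 = 25.

25


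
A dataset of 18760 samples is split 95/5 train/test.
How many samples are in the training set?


Test set = 18760 * 5% = 938. Training set = 18760 - 938 = 17822.

17822


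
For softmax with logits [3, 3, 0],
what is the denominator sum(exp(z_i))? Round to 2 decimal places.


Denom = e^3=20.0855 + e^3=20.0855 + e^0=1.0000. Sum = 41.1710, which rounds to 41.17.

41.17


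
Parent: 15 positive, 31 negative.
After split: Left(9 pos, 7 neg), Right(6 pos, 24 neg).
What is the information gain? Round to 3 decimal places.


H(parent) = 0.9109. H(left) = 0.9887, H(right) = 0.7219. Weighted = (16/46)*0.9887 + (30/46)*0.7219 = 0.8147. IG = 0.9109 - 0.8147 = 0.0962, which rounds to 0.096.

0.096


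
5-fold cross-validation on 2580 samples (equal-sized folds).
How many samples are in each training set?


Each validation fold has 2580/5 = 516 samples. Training set = 2580 - 516 = 2064.

2064


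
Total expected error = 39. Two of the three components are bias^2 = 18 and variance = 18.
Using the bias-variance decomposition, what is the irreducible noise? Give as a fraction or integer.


Total error = bias^2 + variance + irreducible noise. So irreducible noise = 39 - 18 - 18 = 3.

3


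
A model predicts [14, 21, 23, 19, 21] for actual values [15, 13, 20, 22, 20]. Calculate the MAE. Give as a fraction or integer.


MAE = (1/5) * (|15-14|=1 + |13-21|=8 + |20-23|=3 + |22-19|=3 + |20-21|=1). Sum = 16. MAE = 16/5.

16/5


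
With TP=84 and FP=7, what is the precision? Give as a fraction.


Precision = TP / (TP + FP) = 84 / 91 = 12/13.

12/13


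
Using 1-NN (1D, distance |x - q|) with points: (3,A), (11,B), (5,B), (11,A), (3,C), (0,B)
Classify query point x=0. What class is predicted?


Distances: |3-0|=3, |11-0|=11, |5-0|=5, |11-0|=11, |3-0|=3, |0-0|=0. 1 nearest: (0,B). Counts: {'B': 1}. Majority class: B.

B


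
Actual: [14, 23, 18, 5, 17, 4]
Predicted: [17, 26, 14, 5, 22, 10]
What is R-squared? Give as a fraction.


Mean(y) = 27/2. SS_res = 95. SS_tot = 571/2. R^2 = 1 - 95/(571/2) = 381/571.

381/571


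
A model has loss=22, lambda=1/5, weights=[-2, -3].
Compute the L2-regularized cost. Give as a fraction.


L2 sq norm = sum(w^2) = 13. J = 22 + 1/5 * 13 = 123/5.

123/5


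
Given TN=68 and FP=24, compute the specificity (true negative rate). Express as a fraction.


Specificity = TN / (TN + FP) = 68 / 92 = 17/23.

17/23


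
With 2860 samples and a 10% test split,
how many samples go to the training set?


Test set = 2860 * 10% = 286. Training set = 2860 - 286 = 2574.

2574


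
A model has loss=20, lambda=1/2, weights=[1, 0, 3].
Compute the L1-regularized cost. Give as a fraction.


L1 norm = sum(|w|) = 4. J = 20 + 1/2 * 4 = 22.

22


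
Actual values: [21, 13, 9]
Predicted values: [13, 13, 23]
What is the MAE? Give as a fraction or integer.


MAE = (1/3) * (|21-13|=8 + |13-13|=0 + |9-23|=14). Sum = 22. MAE = 22/3.

22/3


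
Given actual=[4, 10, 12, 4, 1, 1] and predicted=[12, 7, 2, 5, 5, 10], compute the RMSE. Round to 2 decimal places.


MSE = 45.1667. RMSE = sqrt(45.1667) = 6.72.

6.72


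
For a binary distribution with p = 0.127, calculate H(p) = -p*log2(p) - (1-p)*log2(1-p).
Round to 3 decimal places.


H = -0.127*log2(0.127) - 0.873*log2(0.873) = 0.549.

0.549


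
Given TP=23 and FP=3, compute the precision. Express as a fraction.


Precision = TP / (TP + FP) = 23 / 26 = 23/26.

23/26


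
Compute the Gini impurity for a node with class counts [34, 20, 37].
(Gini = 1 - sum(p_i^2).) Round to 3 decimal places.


Total = 91. Proportions: 34/91, 20/91, 37/91. sum(p_i^2) = 0.3532. Gini = 1 - 0.3532 = 0.6468, which rounds to 0.647.

0.647


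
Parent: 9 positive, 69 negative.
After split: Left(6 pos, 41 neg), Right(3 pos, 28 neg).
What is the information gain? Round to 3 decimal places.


H(parent) = 0.5159. H(left) = 0.5510, H(right) = 0.4587. Weighted = (47/78)*0.5510 + (31/78)*0.4587 = 0.5143. IG = 0.5159 - 0.5143 = 0.0016, which rounds to 0.002.

0.002


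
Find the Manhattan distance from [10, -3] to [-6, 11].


d = sum of absolute differences: |10--6|=16 + |-3-11|=14 = 30.

30


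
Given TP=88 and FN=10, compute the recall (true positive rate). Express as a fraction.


Recall = TP / (TP + FN) = 88 / 98 = 44/49.

44/49


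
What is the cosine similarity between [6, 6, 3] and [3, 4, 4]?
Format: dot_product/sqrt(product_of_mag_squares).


dot = 54. |a|^2 = 81, |b|^2 = 41. cos = 54/sqrt(3321).

54/sqrt(3321)


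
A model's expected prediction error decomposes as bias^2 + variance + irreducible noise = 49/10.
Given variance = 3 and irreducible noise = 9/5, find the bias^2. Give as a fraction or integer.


Total error = bias^2 + variance + irreducible noise. So bias^2 = 49/10 - 3 - 9/5 = 1/10.

1/10


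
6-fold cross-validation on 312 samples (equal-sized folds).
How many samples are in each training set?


Each validation fold has 312/6 = 52 samples. Training set = 312 - 52 = 260.

260


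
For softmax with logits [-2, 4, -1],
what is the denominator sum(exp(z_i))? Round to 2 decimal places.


Denom = e^-2=0.1353 + e^4=54.5982 + e^-1=0.3679. Sum = 55.1014, which rounds to 55.10.

55.10


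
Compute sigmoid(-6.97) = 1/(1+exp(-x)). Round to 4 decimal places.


sigma(-6.97) = 1/(1+e^(6.97)) = 1/(1+1064.222751) = 1/1065.222751 = 0.0009.

0.0009


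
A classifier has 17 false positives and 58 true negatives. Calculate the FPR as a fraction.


FPR = FP / (FP + TN) = 17 / 75 = 17/75.

17/75


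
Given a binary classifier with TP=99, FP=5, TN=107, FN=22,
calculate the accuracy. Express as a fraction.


Accuracy = (TP + TN) / (TP + TN + FP + FN) = (99 + 107) / 233 = 206/233.

206/233


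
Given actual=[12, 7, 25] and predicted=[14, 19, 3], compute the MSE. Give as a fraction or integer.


MSE = (1/3) * ((12-14)^2=4 + (7-19)^2=144 + (25-3)^2=484). Sum = 632. MSE = 632/3.

632/3


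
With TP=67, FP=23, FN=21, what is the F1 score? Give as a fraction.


Precision = 67/90 = 67/90. Recall = 67/88 = 67/88. F1 = 2*P*R/(P+R) = 67/89.

67/89


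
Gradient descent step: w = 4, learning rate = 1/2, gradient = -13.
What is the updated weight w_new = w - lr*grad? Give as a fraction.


w_new = 4 - 1/2 * -13 = 4 - -13/2 = 21/2.

21/2


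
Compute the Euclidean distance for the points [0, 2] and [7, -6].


d = sqrt(sum of squared differences). (0-7)^2=49, (2--6)^2=64. Sum = 113.

sqrt(113)


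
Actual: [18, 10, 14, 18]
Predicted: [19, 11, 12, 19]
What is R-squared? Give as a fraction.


Mean(y) = 15. SS_res = 7. SS_tot = 44. R^2 = 1 - 7/(44) = 37/44.

37/44


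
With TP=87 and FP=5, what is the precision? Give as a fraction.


Precision = TP / (TP + FP) = 87 / 92 = 87/92.

87/92


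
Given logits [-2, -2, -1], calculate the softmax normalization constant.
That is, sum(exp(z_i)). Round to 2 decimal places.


Denom = e^-2=0.1353 + e^-2=0.1353 + e^-1=0.3679. Sum = 0.6385, which rounds to 0.64.

0.64


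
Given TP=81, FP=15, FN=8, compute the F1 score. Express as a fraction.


Precision = 81/96 = 27/32. Recall = 81/89 = 81/89. F1 = 2*P*R/(P+R) = 162/185.

162/185


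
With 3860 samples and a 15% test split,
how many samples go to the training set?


Test set = 3860 * 15% = 579. Training set = 3860 - 579 = 3281.

3281


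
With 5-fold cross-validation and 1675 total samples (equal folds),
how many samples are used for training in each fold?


Each validation fold has 1675/5 = 335 samples. Training set = 1675 - 335 = 1340.

1340


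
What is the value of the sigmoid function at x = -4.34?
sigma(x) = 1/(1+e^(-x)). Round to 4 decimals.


sigma(-4.34) = 1/(1+e^(4.34)) = 1/(1+76.707539) = 1/77.707539 = 0.0129.

0.0129


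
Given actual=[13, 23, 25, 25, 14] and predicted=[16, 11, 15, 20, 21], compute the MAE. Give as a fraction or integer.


MAE = (1/5) * (|13-16|=3 + |23-11|=12 + |25-15|=10 + |25-20|=5 + |14-21|=7). Sum = 37. MAE = 37/5.

37/5


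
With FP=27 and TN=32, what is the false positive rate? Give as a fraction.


FPR = FP / (FP + TN) = 27 / 59 = 27/59.

27/59


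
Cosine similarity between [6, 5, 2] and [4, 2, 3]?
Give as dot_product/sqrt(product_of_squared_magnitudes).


dot = 40. |a|^2 = 65, |b|^2 = 29. cos = 40/sqrt(1885).

40/sqrt(1885)


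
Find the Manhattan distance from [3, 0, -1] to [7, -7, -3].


d = sum of absolute differences: |3-7|=4 + |0--7|=7 + |-1--3|=2 = 13.

13


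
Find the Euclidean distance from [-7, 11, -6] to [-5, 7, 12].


d = sqrt(sum of squared differences). (-7--5)^2=4, (11-7)^2=16, (-6-12)^2=324. Sum = 344.

sqrt(344)


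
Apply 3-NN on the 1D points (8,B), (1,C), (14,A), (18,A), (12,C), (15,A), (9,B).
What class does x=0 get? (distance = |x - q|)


Distances: |8-0|=8, |1-0|=1, |14-0|=14, |18-0|=18, |12-0|=12, |15-0|=15, |9-0|=9. 3 nearest: (1,C), (8,B), (9,B). Counts: {'C': 1, 'B': 2}. Majority class: B.

B


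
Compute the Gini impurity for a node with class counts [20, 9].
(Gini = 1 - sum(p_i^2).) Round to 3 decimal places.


Total = 29. Proportions: 20/29, 9/29. sum(p_i^2) = 0.5719. Gini = 1 - 0.5719 = 0.4281, which rounds to 0.428.

0.428


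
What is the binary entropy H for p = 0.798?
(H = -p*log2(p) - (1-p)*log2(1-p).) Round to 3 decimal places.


H = -0.798*log2(0.798) - 0.202*log2(0.202) = 0.726.

0.726


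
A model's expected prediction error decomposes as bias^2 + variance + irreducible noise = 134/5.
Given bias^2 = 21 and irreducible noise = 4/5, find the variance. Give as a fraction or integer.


Total error = bias^2 + variance + irreducible noise. So variance = 134/5 - 21 - 4/5 = 5.

5


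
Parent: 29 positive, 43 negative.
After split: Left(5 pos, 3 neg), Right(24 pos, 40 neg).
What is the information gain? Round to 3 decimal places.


H(parent) = 0.9726. H(left) = 0.9544, H(right) = 0.9544. Weighted = (8/72)*0.9544 + (64/72)*0.9544 = 0.9544. IG = 0.9726 - 0.9544 = 0.0182, which rounds to 0.018.

0.018


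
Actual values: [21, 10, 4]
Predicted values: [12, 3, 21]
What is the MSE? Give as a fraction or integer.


MSE = (1/3) * ((21-12)^2=81 + (10-3)^2=49 + (4-21)^2=289). Sum = 419. MSE = 419/3.

419/3


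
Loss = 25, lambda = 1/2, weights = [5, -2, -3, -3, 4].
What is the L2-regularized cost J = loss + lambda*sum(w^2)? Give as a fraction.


L2 sq norm = sum(w^2) = 63. J = 25 + 1/2 * 63 = 113/2.

113/2


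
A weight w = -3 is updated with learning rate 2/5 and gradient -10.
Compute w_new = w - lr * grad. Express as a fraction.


w_new = -3 - 2/5 * -10 = -3 - -4 = 1.

1


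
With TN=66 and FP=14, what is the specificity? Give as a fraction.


Specificity = TN / (TN + FP) = 66 / 80 = 33/40.

33/40


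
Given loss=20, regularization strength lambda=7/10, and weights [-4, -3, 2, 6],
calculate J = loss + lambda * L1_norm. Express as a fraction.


L1 norm = sum(|w|) = 15. J = 20 + 7/10 * 15 = 61/2.

61/2


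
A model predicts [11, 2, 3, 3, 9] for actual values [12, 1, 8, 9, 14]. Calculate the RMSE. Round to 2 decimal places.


MSE = 17.6000. RMSE = sqrt(17.6000) = 4.20.

4.20


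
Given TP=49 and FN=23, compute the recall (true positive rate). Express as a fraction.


Recall = TP / (TP + FN) = 49 / 72 = 49/72.

49/72


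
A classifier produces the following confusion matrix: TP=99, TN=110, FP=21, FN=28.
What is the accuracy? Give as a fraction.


Accuracy = (TP + TN) / (TP + TN + FP + FN) = (99 + 110) / 258 = 209/258.

209/258


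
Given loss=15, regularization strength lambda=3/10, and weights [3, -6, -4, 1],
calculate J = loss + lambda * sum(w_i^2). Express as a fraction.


L2 sq norm = sum(w^2) = 62. J = 15 + 3/10 * 62 = 168/5.

168/5


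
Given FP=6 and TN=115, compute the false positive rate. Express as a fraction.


FPR = FP / (FP + TN) = 6 / 121 = 6/121.

6/121


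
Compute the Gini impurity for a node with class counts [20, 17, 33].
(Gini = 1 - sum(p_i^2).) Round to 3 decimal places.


Total = 70. Proportions: 20/70, 17/70, 33/70. sum(p_i^2) = 0.3629. Gini = 1 - 0.3629 = 0.6371, which rounds to 0.637.

0.637


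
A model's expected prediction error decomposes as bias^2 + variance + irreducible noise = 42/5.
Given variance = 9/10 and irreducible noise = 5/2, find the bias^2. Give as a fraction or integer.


Total error = bias^2 + variance + irreducible noise. So bias^2 = 42/5 - 9/10 - 5/2 = 5.

5


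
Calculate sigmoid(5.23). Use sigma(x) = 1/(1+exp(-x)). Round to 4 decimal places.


sigma(5.23) = 1/(1+e^(-5.23)) = 1/(1+0.005354) = 1/1.005354 = 0.9947.

0.9947


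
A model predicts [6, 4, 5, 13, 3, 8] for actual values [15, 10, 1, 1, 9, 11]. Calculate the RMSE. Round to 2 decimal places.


MSE = 53.6667. RMSE = sqrt(53.6667) = 7.33.

7.33


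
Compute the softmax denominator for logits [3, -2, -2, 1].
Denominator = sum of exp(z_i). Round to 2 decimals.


Denom = e^3=20.0855 + e^-2=0.1353 + e^-2=0.1353 + e^1=2.7183. Sum = 23.0744, which rounds to 23.07.

23.07


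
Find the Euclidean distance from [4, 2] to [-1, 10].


d = sqrt(sum of squared differences). (4--1)^2=25, (2-10)^2=64. Sum = 89.

sqrt(89)


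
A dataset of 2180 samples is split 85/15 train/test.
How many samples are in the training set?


Test set = 2180 * 15% = 327. Training set = 2180 - 327 = 1853.

1853


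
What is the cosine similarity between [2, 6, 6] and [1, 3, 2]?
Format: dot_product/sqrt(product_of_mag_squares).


dot = 32. |a|^2 = 76, |b|^2 = 14. cos = 32/sqrt(1064).

32/sqrt(1064)


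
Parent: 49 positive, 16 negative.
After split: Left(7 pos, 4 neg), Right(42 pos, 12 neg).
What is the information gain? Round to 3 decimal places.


H(parent) = 0.8051. H(left) = 0.9457, H(right) = 0.7642. Weighted = (11/65)*0.9457 + (54/65)*0.7642 = 0.7949. IG = 0.8051 - 0.7949 = 0.0102, which rounds to 0.010.

0.010


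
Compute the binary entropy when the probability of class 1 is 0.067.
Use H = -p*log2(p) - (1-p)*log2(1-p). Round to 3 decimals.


H = -0.067*log2(0.067) - 0.933*log2(0.933) = 0.355.

0.355


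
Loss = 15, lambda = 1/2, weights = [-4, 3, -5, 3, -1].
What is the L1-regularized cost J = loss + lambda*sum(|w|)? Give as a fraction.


L1 norm = sum(|w|) = 16. J = 15 + 1/2 * 16 = 23.

23


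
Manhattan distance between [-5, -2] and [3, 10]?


d = sum of absolute differences: |-5-3|=8 + |-2-10|=12 = 20.

20


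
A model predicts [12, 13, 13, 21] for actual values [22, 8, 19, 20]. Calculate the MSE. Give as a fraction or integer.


MSE = (1/4) * ((22-12)^2=100 + (8-13)^2=25 + (19-13)^2=36 + (20-21)^2=1). Sum = 162. MSE = 81/2.

81/2


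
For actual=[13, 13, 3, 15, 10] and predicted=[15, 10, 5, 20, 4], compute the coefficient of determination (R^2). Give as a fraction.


Mean(y) = 54/5. SS_res = 78. SS_tot = 444/5. R^2 = 1 - 78/(444/5) = 9/74.

9/74


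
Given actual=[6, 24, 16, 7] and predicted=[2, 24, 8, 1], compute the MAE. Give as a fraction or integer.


MAE = (1/4) * (|6-2|=4 + |24-24|=0 + |16-8|=8 + |7-1|=6). Sum = 18. MAE = 9/2.

9/2


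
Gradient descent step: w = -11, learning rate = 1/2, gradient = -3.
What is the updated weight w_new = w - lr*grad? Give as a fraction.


w_new = -11 - 1/2 * -3 = -11 - -3/2 = -19/2.

-19/2


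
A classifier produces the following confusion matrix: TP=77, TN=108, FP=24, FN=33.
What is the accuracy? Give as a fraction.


Accuracy = (TP + TN) / (TP + TN + FP + FN) = (77 + 108) / 242 = 185/242.

185/242


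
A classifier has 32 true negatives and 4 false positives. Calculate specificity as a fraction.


Specificity = TN / (TN + FP) = 32 / 36 = 8/9.

8/9


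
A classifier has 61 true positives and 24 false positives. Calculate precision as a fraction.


Precision = TP / (TP + FP) = 61 / 85 = 61/85.

61/85


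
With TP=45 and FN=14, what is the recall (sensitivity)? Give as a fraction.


Recall = TP / (TP + FN) = 45 / 59 = 45/59.

45/59


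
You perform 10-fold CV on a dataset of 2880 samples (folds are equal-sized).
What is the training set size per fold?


Each validation fold has 2880/10 = 288 samples. Training set = 2880 - 288 = 2592.

2592


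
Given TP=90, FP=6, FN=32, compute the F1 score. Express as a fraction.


Precision = 90/96 = 15/16. Recall = 90/122 = 45/61. F1 = 2*P*R/(P+R) = 90/109.

90/109


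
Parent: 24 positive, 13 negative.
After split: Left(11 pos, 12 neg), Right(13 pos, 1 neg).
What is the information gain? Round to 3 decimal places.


H(parent) = 0.9353. H(left) = 0.9986, H(right) = 0.3712. Weighted = (23/37)*0.9986 + (14/37)*0.3712 = 0.7612. IG = 0.9353 - 0.7612 = 0.1741, which rounds to 0.174.

0.174


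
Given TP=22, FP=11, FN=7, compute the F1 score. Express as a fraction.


Precision = 22/33 = 2/3. Recall = 22/29 = 22/29. F1 = 2*P*R/(P+R) = 22/31.

22/31


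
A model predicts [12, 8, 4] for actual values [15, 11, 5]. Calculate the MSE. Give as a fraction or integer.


MSE = (1/3) * ((15-12)^2=9 + (11-8)^2=9 + (5-4)^2=1). Sum = 19. MSE = 19/3.

19/3


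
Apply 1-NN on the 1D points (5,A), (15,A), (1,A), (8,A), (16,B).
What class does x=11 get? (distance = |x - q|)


Distances: |5-11|=6, |15-11|=4, |1-11|=10, |8-11|=3, |16-11|=5. 1 nearest: (8,A). Counts: {'A': 1}. Majority class: A.

A


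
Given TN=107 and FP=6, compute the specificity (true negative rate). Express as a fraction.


Specificity = TN / (TN + FP) = 107 / 113 = 107/113.

107/113


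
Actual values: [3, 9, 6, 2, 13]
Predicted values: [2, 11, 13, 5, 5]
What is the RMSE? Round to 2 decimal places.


MSE = 25.4000. RMSE = sqrt(25.4000) = 5.04.

5.04


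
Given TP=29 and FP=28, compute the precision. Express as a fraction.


Precision = TP / (TP + FP) = 29 / 57 = 29/57.

29/57


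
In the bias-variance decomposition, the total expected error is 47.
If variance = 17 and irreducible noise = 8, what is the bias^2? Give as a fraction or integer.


Total error = bias^2 + variance + irreducible noise. So bias^2 = 47 - 17 - 8 = 22.

22


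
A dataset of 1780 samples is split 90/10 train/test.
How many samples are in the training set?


Test set = 1780 * 10% = 178. Training set = 1780 - 178 = 1602.

1602


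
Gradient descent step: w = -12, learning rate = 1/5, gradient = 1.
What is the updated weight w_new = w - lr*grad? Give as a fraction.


w_new = -12 - 1/5 * 1 = -12 - 1/5 = -61/5.

-61/5


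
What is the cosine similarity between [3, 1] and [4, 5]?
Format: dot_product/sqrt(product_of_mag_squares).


dot = 17. |a|^2 = 10, |b|^2 = 41. cos = 17/sqrt(410).

17/sqrt(410)


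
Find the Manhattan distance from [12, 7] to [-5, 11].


d = sum of absolute differences: |12--5|=17 + |7-11|=4 = 21.

21


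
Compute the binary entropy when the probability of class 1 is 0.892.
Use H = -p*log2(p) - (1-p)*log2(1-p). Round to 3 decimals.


H = -0.892*log2(0.892) - 0.108*log2(0.108) = 0.494.

0.494


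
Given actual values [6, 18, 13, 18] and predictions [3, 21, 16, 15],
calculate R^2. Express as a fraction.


Mean(y) = 55/4. SS_res = 36. SS_tot = 387/4. R^2 = 1 - 36/(387/4) = 27/43.

27/43


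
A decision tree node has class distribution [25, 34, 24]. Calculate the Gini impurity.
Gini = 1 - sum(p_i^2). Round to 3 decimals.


Total = 83. Proportions: 25/83, 34/83, 24/83. sum(p_i^2) = 0.3421. Gini = 1 - 0.3421 = 0.6579, which rounds to 0.658.

0.658


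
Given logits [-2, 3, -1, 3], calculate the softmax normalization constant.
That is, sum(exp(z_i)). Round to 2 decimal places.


Denom = e^-2=0.1353 + e^3=20.0855 + e^-1=0.3679 + e^3=20.0855. Sum = 40.6742, which rounds to 40.67.

40.67


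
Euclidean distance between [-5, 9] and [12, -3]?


d = sqrt(sum of squared differences). (-5-12)^2=289, (9--3)^2=144. Sum = 433.

sqrt(433)


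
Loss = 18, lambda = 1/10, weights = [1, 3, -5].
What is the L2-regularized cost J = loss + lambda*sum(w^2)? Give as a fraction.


L2 sq norm = sum(w^2) = 35. J = 18 + 1/10 * 35 = 43/2.

43/2


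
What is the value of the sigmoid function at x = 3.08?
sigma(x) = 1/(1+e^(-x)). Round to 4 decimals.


sigma(3.08) = 1/(1+e^(-3.08)) = 1/(1+0.045959) = 1/1.045959 = 0.9561.

0.9561


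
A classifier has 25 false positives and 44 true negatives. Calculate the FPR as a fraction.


FPR = FP / (FP + TN) = 25 / 69 = 25/69.

25/69


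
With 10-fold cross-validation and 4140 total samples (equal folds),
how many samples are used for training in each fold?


Each validation fold has 4140/10 = 414 samples. Training set = 4140 - 414 = 3726.

3726


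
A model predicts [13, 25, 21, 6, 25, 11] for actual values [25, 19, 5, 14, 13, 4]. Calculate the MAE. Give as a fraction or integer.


MAE = (1/6) * (|25-13|=12 + |19-25|=6 + |5-21|=16 + |14-6|=8 + |13-25|=12 + |4-11|=7). Sum = 61. MAE = 61/6.

61/6


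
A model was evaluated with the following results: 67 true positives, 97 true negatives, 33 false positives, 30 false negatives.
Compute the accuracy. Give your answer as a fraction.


Accuracy = (TP + TN) / (TP + TN + FP + FN) = (67 + 97) / 227 = 164/227.

164/227


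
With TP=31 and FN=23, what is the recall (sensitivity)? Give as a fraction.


Recall = TP / (TP + FN) = 31 / 54 = 31/54.

31/54


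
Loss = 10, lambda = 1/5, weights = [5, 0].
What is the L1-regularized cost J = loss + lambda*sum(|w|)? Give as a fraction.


L1 norm = sum(|w|) = 5. J = 10 + 1/5 * 5 = 11.

11


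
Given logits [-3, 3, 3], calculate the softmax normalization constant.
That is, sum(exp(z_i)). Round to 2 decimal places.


Denom = e^-3=0.0498 + e^3=20.0855 + e^3=20.0855. Sum = 40.2208, which rounds to 40.22.

40.22


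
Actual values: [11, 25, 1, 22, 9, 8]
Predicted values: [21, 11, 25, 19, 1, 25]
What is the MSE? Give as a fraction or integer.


MSE = (1/6) * ((11-21)^2=100 + (25-11)^2=196 + (1-25)^2=576 + (22-19)^2=9 + (9-1)^2=64 + (8-25)^2=289). Sum = 1234. MSE = 617/3.

617/3


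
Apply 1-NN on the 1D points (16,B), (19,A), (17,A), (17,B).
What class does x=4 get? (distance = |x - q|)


Distances: |16-4|=12, |19-4|=15, |17-4|=13, |17-4|=13. 1 nearest: (16,B). Counts: {'B': 1}. Majority class: B.

B


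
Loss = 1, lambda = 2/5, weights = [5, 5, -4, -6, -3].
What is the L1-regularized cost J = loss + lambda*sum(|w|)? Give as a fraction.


L1 norm = sum(|w|) = 23. J = 1 + 2/5 * 23 = 51/5.

51/5


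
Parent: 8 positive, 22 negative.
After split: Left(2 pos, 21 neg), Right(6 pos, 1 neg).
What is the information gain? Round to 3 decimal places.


H(parent) = 0.8366. H(left) = 0.4262, H(right) = 0.5917. Weighted = (23/30)*0.4262 + (7/30)*0.5917 = 0.4648. IG = 0.8366 - 0.4648 = 0.3718, which rounds to 0.372.

0.372


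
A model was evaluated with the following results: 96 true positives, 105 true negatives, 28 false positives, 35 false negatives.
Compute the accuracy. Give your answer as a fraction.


Accuracy = (TP + TN) / (TP + TN + FP + FN) = (96 + 105) / 264 = 67/88.

67/88


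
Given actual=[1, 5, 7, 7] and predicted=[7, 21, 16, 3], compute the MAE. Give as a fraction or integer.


MAE = (1/4) * (|1-7|=6 + |5-21|=16 + |7-16|=9 + |7-3|=4). Sum = 35. MAE = 35/4.

35/4


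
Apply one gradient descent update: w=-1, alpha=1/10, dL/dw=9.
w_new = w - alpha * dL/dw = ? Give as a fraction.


w_new = -1 - 1/10 * 9 = -1 - 9/10 = -19/10.

-19/10


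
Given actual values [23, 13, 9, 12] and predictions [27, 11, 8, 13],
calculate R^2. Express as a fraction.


Mean(y) = 57/4. SS_res = 22. SS_tot = 443/4. R^2 = 1 - 22/(443/4) = 355/443.

355/443


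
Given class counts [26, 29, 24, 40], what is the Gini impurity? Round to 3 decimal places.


Total = 119. Proportions: 26/119, 29/119, 24/119, 40/119. sum(p_i^2) = 0.2608. Gini = 1 - 0.2608 = 0.7392, which rounds to 0.739.

0.739


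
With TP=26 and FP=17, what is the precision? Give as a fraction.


Precision = TP / (TP + FP) = 26 / 43 = 26/43.

26/43


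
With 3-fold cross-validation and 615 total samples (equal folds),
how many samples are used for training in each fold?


Each validation fold has 615/3 = 205 samples. Training set = 615 - 205 = 410.

410


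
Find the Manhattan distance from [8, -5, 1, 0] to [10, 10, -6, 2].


d = sum of absolute differences: |8-10|=2 + |-5-10|=15 + |1--6|=7 + |0-2|=2 = 26.

26


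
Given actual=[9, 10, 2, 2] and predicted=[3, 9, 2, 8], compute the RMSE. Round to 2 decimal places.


MSE = 18.2500. RMSE = sqrt(18.2500) = 4.27.

4.27


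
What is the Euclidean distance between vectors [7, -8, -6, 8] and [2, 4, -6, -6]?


d = sqrt(sum of squared differences). (7-2)^2=25, (-8-4)^2=144, (-6--6)^2=0, (8--6)^2=196. Sum = 365.

sqrt(365)


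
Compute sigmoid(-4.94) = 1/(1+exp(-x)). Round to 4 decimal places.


sigma(-4.94) = 1/(1+e^(4.94)) = 1/(1+139.770250) = 1/140.770250 = 0.0071.

0.0071


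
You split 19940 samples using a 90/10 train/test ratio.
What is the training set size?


Test set = 19940 * 10% = 1994. Training set = 19940 - 1994 = 17946.

17946


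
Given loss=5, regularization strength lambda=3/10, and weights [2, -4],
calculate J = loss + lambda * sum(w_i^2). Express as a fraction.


L2 sq norm = sum(w^2) = 20. J = 5 + 3/10 * 20 = 11.

11


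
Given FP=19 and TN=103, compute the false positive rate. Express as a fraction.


FPR = FP / (FP + TN) = 19 / 122 = 19/122.

19/122


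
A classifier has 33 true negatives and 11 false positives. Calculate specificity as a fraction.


Specificity = TN / (TN + FP) = 33 / 44 = 3/4.

3/4


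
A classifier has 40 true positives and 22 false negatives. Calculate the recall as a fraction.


Recall = TP / (TP + FN) = 40 / 62 = 20/31.

20/31


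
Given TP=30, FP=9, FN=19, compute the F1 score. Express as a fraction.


Precision = 30/39 = 10/13. Recall = 30/49 = 30/49. F1 = 2*P*R/(P+R) = 15/22.

15/22


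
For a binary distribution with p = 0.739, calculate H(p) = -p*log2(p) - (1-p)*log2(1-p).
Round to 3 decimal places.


H = -0.739*log2(0.739) - 0.261*log2(0.261) = 0.828.

0.828


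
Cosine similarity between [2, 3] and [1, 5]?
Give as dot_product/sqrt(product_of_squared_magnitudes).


dot = 17. |a|^2 = 13, |b|^2 = 26. cos = 17/sqrt(338).

17/sqrt(338)
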